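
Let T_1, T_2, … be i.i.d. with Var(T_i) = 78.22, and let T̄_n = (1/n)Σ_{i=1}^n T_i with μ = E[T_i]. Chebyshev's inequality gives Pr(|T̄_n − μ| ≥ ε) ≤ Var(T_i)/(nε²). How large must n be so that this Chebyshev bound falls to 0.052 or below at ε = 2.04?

Require 78.22/(n·2.04²) ≤ 0.052, i.e. n ≥ 78.22/(0.052·2.04²) = 361.455.
The smallest integer n is 362.

362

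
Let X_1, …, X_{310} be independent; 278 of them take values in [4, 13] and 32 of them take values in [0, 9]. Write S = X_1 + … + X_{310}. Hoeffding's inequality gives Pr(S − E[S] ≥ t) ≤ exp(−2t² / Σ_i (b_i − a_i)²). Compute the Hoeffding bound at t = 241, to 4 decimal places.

0.0098

Σ(b_i − a_i)² = 278·9² + 32·9² = 25110.
Exponent = 2·241² / 25110 = 4.62613.
Bound = exp(−4.62613) = 0.00979.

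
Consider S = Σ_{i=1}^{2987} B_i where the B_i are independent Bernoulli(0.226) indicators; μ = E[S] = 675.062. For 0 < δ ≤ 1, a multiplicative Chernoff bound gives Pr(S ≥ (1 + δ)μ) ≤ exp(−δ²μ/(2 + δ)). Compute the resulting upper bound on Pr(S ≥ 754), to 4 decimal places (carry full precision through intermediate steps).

Write 754 = (1 + δ)μ, so δ = 754/675.062 − 1 = 0.1169344…
Then the exponent is δ²μ/(2 + δ) = (754 − μ)² / (μ·(2 + δ)) = 4.360348.
Bound = exp(−4.360348) = 0.01277.

0.0128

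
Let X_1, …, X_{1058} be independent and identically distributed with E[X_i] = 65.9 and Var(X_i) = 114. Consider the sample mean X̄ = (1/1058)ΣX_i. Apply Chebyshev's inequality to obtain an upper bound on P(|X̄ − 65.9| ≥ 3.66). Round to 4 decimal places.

0.0080

Var(X̄) = Var(X_i)/n = 114/1058 = 0.10775.
Chebyshev: P(|X̄ − 65.9| ≥ 3.66) ≤ Var(X̄)/(3.66)² = 114/(1058·3.66²) = 0.0080.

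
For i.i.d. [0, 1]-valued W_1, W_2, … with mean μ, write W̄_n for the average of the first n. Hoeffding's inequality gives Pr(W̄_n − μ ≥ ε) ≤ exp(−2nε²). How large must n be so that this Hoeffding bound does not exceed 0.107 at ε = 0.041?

665

Require exp(−2nε²) ≤ 0.107, i.e. 2nε² ≥ ln(1/0.107) = 2.234926.
So n ≥ 2.234926 / (2·0.041²) = 664.761.
The smallest integer n is 665.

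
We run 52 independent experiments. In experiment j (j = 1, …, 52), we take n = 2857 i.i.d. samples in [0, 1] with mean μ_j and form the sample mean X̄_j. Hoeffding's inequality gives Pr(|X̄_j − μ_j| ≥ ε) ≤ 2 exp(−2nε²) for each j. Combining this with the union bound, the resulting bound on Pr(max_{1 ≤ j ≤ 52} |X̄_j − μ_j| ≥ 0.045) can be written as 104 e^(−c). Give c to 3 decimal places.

11.571

Union bound over the 52 events: Pr(max_{1 ≤ j ≤ 52} |X̄_j − μ_j| ≥ 0.045) ≤ 52·2·exp(−2nε²) = 104 exp(−2·2857·0.045²).
So c = 2·2857·0.045² = 11.5709.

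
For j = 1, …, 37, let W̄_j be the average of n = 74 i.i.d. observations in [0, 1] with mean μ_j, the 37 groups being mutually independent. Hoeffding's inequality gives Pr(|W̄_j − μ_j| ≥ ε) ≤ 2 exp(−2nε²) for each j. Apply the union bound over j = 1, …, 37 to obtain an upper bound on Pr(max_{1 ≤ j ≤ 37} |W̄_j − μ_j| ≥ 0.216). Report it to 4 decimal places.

0.0742

Per-experiment Hoeffding bound: 2·exp(−2·74·0.216²) = 2·exp(−6.90509) = 0.0020053.
Union bound over 37 events: 37·0.0020053 = 0.07420.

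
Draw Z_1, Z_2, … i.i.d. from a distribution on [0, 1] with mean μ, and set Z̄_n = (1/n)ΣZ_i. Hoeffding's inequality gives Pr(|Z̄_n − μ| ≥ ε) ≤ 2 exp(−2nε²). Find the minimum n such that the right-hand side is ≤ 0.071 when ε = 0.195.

44

Require 2·exp(−2nε²) ≤ 0.071, i.e. 2nε² ≥ ln(2/0.071) = 3.338223.
So n ≥ 3.338223 / (2·0.195²) = 43.895.
The smallest integer n is 44.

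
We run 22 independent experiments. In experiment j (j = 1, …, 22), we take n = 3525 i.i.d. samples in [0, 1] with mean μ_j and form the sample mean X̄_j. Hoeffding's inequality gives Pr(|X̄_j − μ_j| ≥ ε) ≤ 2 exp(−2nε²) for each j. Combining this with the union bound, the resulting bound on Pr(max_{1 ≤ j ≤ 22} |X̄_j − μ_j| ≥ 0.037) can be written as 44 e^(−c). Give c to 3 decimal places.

Union bound over the 22 events: Pr(max_{1 ≤ j ≤ 22} |X̄_j − μ_j| ≥ 0.037) ≤ 22·2·exp(−2nε²) = 44 exp(−2·3525·0.037²).
So c = 2·3525·0.037² = 9.6515.

9.651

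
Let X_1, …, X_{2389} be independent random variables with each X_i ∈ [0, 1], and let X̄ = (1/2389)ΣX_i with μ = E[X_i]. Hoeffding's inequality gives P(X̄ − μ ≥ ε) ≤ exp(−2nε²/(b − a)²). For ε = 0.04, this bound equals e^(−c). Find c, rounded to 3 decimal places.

7.645

c = 2nε²/(b − a)² = 2·2389·0.04² / 1² = 7.6448.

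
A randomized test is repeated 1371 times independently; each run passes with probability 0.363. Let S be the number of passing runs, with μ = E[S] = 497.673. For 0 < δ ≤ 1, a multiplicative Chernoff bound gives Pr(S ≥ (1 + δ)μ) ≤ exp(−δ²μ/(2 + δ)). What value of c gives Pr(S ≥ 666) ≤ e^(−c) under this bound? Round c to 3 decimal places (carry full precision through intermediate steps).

Write 666 = (1 + δ)μ, so δ = 666/497.673 − 1 = 0.3382281…
Then the exponent is δ²μ/(2 + δ) = (666 − μ)² / (μ·(2 + δ)) = 24.348747.

24.349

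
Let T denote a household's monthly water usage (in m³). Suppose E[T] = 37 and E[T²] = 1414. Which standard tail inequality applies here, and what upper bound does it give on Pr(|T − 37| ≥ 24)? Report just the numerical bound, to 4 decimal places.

The first two moments determine the variance, so Chebyshev's inequality is the sharpest standard bound available.
Var(T) = E[T²] − (E[T])² = 1414 − 1369 = 45.
Chebyshev's inequality: Pr(|T − μ| ≥ t) ≤ Var(T)/t² = 45/576 = 0.0781.

0.0781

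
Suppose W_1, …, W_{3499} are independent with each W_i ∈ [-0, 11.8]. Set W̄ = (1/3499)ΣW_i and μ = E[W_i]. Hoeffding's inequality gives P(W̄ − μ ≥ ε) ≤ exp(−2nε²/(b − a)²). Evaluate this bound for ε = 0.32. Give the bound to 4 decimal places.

Exponent: 2nε²/(b − a)² = 2·3499·0.32² / 11.8² = 5.14648.
Bound = exp(−5.14648) = 0.00582.

0.0058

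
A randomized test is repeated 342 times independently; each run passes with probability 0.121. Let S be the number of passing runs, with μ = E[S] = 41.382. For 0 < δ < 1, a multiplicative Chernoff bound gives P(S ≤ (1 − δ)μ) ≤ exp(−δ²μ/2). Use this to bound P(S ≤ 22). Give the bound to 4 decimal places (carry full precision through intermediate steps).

0.0107

Write 22 = (1 − δ)μ, so δ = 1 − 22/41.382 = 0.4683679…
Then the exponent is δ²μ/2 = (μ − 22)²/(2μ) = 4.538953.
Bound = exp(−4.538953) = 0.01068.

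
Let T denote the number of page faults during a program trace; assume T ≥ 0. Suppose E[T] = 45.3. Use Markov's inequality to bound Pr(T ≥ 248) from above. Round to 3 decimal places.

0.183

Markov's inequality: for a non-negative random variable, Pr(T ≥ a) ≤ E[T]/a.
Here E[T] = 45.3 and a = 248, so the bound is 45.3/248 = 0.1827.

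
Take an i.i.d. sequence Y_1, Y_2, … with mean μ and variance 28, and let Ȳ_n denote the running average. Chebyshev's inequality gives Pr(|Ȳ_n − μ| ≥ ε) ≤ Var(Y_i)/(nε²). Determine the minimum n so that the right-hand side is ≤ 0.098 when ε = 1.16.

Require 28/(n·1.16²) ≤ 0.098, i.e. n ≥ 28/(0.098·1.16²) = 212.332.
The smallest integer n is 213.

213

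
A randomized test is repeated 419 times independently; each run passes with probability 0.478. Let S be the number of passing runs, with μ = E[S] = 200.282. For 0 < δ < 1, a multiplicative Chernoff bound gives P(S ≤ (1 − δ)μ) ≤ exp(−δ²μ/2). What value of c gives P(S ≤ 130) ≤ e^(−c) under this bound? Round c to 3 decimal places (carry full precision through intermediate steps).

12.332

Write 130 = (1 − δ)μ, so δ = 1 − 130/200.282 = 0.3509152…
Then the exponent is δ²μ/2 = (μ − 130)²/(2μ) = 12.331511.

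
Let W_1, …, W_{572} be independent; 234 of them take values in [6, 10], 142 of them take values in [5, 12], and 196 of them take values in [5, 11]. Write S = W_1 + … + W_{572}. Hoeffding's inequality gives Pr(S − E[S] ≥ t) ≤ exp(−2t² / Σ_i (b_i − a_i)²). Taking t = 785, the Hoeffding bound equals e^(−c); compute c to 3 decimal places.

69.403

Σ(b_i − a_i)² = 234·4² + 142·7² + 196·6² = 17758.
c = 2t² / 17758 = 2·785² / 17758 = 69.4025.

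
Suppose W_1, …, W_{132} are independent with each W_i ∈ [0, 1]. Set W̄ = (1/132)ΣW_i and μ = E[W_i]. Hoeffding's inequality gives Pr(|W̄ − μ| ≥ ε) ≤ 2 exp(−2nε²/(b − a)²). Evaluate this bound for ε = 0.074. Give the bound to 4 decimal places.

0.4712

Exponent: 2nε²/(b − a)² = 2·132·0.074² / 1² = 1.44566.
Bound = 2·exp(−1.44566) = 0.47118.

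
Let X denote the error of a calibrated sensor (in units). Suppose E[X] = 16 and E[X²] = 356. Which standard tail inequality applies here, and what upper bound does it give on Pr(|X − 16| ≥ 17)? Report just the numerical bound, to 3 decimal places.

0.346

The first two moments determine the variance, so Chebyshev's inequality is the sharpest standard bound available.
Var(X) = E[X²] − (E[X])² = 356 − 256 = 100.
Chebyshev's inequality: Pr(|X − μ| ≥ t) ≤ Var(X)/t² = 100/289 = 0.3460.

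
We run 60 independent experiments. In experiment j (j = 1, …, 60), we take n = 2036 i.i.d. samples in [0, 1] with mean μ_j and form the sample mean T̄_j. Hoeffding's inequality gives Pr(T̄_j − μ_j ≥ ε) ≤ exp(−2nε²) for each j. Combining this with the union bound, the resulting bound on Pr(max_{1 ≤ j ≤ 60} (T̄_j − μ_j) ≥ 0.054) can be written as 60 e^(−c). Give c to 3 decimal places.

Union bound over the 60 events: Pr(max_{1 ≤ j ≤ 60} (T̄_j − μ_j) ≥ 0.054) ≤ 60·exp(−2nε²) = 60 exp(−2·2036·0.054²).
So c = 2·2036·0.054² = 11.8740.

11.874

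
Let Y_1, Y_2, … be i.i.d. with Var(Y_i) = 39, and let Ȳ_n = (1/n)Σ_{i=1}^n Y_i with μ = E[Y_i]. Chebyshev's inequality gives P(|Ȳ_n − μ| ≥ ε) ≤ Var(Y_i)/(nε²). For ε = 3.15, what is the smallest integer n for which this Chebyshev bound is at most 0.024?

Require 39/(n·3.15²) ≤ 0.024, i.e. n ≥ 39/(0.024·3.15²) = 163.769.
The smallest integer n is 164.

164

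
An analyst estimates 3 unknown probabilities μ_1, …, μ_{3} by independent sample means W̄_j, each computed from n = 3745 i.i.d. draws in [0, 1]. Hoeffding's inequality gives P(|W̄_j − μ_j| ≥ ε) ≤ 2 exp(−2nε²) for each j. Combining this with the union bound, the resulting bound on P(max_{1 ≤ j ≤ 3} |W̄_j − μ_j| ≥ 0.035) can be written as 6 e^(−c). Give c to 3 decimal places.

Union bound over the 3 events: P(max_{1 ≤ j ≤ 3} |W̄_j − μ_j| ≥ 0.035) ≤ 3·2·exp(−2nε²) = 6 exp(−2·3745·0.035²).
So c = 2·3745·0.035² = 9.1753.

9.175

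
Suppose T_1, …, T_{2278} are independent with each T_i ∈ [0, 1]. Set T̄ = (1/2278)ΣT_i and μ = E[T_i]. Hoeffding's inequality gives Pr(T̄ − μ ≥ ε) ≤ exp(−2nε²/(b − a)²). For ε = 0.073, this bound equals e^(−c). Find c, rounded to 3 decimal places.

24.279

c = 2nε²/(b − a)² = 2·2278·0.073² / 1² = 24.2789.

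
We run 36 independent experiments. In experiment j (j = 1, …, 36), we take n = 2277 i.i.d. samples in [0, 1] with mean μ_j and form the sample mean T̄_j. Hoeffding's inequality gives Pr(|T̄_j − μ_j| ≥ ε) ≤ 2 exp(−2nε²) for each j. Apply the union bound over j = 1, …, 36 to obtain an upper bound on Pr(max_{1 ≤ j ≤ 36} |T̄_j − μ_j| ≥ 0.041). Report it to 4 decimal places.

Per-experiment Hoeffding bound: 2·exp(−2·2277·0.041²) = 2·exp(−7.65527) = 0.00094708.
Union bound over 36 events: 36·0.00094708 = 0.03409.

0.0341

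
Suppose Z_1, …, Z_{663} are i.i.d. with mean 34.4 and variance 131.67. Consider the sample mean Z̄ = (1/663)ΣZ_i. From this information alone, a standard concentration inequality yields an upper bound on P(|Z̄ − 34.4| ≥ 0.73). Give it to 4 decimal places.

With mean and variance of each term known, Chebyshev's inequality bounds the deviation of the sum (or sample mean).
Var(Z̄) = Var(Z_i)/n = 131.67/663 = 0.1986.
Chebyshev: P(|Z̄ − 34.4| ≥ 0.73) ≤ Var(Z̄)/(0.73)² = 131.67/(663·0.73²) = 0.3727.

0.3727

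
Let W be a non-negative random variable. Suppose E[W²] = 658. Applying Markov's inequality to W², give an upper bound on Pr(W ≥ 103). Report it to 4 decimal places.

0.0620

Since W ≥ 0, the event {W ≥ 103} is the same as {W² ≥ 10609}.
Markov's inequality applied to W² gives Pr(W² ≥ 10609) ≤ E[W²]/10609 = 658/10609 = 0.0620.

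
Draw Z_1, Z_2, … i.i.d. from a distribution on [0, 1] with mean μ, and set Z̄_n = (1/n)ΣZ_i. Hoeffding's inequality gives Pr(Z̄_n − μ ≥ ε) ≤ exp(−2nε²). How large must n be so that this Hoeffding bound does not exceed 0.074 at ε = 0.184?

39

Require exp(−2nε²) ≤ 0.074, i.e. 2nε² ≥ ln(1/0.074) = 2.603690.
So n ≥ 2.603690 / (2·0.184²) = 38.452.
The smallest integer n is 39.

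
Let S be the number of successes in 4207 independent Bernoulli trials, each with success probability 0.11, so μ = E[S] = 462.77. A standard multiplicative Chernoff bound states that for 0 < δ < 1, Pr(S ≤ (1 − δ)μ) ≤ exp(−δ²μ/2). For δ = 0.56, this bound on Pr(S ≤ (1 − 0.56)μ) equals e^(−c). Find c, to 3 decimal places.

72.562

c = δ²μ/2 = 0.56²·462.77/2 = 72.5623.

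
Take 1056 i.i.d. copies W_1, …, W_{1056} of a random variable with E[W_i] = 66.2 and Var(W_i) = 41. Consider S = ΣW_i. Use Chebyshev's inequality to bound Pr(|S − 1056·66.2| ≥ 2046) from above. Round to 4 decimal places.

0.0103

Var(S) = n·Var(W_i) = 1056·41 = 43296.
Chebyshev: Pr(|S − 1056·66.2| ≥ 2046) ≤ Var(S)/2046² = 43296/4186116 = 0.0103.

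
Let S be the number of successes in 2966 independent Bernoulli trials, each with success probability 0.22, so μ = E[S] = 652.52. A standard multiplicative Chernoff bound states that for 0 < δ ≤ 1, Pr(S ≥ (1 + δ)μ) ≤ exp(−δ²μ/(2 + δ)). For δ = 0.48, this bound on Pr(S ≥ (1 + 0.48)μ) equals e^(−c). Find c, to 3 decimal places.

60.621

c = δ²μ/(2 + δ) = 0.48²·652.52/(2 + 0.48) = 60.6212.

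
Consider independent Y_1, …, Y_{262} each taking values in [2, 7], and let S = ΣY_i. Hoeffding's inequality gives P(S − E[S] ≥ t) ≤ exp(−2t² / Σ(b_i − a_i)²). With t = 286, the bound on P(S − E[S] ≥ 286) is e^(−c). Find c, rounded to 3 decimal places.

24.976

Σ(b_i − a_i)² = 262·(5)² = 6550.
c = 2t²/6550 = 2·286²/6550 = 24.9759.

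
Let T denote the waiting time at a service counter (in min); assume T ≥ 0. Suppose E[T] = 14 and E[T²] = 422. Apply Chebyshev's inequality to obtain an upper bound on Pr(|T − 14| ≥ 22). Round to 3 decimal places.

Var(T) = E[T²] − (E[T])² = 422 − 196 = 226.
Chebyshev's inequality: Pr(|T − μ| ≥ t) ≤ Var(T)/t² = 226/484 = 0.4669.

0.467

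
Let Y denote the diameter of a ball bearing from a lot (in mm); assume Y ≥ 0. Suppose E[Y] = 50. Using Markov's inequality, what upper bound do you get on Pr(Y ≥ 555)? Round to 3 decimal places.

0.090

Markov's inequality: for a non-negative random variable, Pr(Y ≥ a) ≤ E[Y]/a.
Here E[Y] = 50 and a = 555, so the bound is 50/555 = 0.0901.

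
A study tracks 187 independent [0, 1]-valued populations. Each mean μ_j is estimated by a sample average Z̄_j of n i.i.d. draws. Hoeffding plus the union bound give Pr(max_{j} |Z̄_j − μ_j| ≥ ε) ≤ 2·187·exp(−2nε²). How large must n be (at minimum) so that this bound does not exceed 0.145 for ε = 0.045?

1940

Need 2·187·exp(−2nε²) ≤ 0.145, i.e. exp(−2nε²) ≤ 0.145/374.
So 2nε² ≥ ln(374/0.145) = 7.855277.
Hence n ≥ 7.855277/(2·0.045²) = 1939.575.
The smallest integer n is 1940.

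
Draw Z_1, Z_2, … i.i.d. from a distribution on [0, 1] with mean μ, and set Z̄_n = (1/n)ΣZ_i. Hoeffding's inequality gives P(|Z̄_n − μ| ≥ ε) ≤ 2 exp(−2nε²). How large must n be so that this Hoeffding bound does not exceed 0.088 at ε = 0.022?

Require 2·exp(−2nε²) ≤ 0.088, i.e. 2nε² ≥ ln(2/0.088) = 3.123566.
So n ≥ 3.123566 / (2·0.022²) = 3226.824.
The smallest integer n is 3227.

3227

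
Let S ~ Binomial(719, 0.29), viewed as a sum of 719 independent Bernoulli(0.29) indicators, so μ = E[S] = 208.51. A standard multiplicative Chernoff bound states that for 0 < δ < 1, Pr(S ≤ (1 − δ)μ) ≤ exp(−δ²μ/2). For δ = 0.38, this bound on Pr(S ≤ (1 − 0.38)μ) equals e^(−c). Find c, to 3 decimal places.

c = δ²μ/2 = 0.38²·208.51/2 = 15.0544.

15.054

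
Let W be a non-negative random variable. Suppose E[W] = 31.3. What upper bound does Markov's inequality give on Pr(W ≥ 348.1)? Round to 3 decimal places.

0.090

Markov's inequality: for a non-negative random variable, Pr(W ≥ a) ≤ E[W]/a.
Here E[W] = 31.3 and a = 348.1, so the bound is 31.3/348.1 = 0.0899.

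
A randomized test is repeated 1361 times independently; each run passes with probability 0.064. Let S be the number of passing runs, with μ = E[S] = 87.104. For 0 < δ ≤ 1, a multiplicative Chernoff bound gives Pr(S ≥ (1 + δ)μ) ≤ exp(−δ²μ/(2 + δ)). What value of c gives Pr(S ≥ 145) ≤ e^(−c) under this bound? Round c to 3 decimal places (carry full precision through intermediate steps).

Write 145 = (1 + δ)μ, so δ = 145/87.104 − 1 = 0.6646767…
Then the exponent is δ²μ/(2 + δ) = (145 − μ)² / (μ·(2 + δ)) = 14.441573.

14.442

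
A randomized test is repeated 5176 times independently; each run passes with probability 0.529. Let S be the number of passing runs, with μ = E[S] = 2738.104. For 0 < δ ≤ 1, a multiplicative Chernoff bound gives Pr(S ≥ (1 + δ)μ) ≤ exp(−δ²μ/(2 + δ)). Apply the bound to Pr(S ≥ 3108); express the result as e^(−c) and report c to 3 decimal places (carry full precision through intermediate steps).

23.404

Write 3108 = (1 + δ)μ, so δ = 3108/2738.104 − 1 = 0.135092…
Then the exponent is δ²μ/(2 + δ) = (3108 − μ)² / (μ·(2 + δ)) = 23.404142.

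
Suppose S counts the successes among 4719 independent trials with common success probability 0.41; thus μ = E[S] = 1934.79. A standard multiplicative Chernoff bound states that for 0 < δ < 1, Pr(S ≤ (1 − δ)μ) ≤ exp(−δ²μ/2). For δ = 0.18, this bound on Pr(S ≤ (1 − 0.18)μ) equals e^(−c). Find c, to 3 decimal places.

31.344

c = δ²μ/2 = 0.18²·1934.79/2 = 31.3436.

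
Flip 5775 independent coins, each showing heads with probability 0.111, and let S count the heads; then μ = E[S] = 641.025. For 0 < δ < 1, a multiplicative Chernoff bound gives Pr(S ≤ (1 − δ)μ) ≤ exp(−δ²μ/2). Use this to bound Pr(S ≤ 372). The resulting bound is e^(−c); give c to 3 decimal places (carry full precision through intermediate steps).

56.452

Write 372 = (1 − δ)μ, so δ = 1 − 372/641.025 = 0.4196794…
Then the exponent is δ²μ/2 = (μ − 372)²/(2μ) = 56.452128.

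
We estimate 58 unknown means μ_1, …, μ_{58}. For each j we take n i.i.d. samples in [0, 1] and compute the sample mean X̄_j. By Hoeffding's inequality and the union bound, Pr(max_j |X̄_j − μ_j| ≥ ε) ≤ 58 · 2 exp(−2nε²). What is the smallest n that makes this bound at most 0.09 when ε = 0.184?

106

Need 2·58·exp(−2nε²) ≤ 0.09, i.e. exp(−2nε²) ≤ 0.09/116.
So 2nε² ≥ ln(116/0.09) = 7.161536.
Hence n ≥ 7.161536/(2·0.184²) = 105.765.
The smallest integer n is 106.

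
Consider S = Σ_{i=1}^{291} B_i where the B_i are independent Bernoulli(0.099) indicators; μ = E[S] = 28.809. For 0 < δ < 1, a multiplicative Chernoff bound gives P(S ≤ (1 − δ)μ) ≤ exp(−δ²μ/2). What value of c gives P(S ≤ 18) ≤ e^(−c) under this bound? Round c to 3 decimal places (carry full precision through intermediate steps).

2.028

Write 18 = (1 − δ)μ, so δ = 1 − 18/28.809 = 0.3751953…
Then the exponent is δ²μ/2 = (μ − 18)²/(2μ) = 2.027743.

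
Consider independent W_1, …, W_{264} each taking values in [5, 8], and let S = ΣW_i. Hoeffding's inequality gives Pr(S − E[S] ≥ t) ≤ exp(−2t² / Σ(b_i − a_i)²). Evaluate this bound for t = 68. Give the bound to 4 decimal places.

0.0204

Σ(b_i − a_i)² = 264·(3)² = 2376.
Exponent = 2·68²/2376 = 3.8923.
Bound = exp(−3.8923) = 0.02040.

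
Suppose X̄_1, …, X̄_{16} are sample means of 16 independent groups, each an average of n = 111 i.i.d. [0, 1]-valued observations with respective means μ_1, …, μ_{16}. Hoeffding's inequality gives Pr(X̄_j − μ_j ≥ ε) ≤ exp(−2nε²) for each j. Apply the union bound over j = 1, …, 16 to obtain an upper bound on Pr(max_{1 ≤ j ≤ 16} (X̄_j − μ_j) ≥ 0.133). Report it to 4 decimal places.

Per-experiment Hoeffding bound: exp(−2·111·0.133²) = exp(−3.92696) = 0.019704.
Union bound over 16 events: 16·0.019704 = 0.31526.

0.3153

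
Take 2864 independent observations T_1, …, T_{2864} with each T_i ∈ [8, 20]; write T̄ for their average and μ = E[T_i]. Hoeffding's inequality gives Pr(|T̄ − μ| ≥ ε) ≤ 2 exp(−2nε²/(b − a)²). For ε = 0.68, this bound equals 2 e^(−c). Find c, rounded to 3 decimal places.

c = 2nε²/(b − a)² = 2·2864·0.68² / 12² = 18.3932.

18.393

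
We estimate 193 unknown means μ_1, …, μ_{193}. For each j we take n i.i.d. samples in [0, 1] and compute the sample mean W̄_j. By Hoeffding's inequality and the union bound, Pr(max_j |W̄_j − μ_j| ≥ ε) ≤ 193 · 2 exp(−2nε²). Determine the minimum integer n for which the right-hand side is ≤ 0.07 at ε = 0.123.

285

Need 2·193·exp(−2nε²) ≤ 0.07, i.e. exp(−2nε²) ≤ 0.07/386.
So 2nε² ≥ ln(386/0.07) = 8.615097.
Hence n ≥ 8.615097/(2·0.123²) = 284.721.
The smallest integer n is 285.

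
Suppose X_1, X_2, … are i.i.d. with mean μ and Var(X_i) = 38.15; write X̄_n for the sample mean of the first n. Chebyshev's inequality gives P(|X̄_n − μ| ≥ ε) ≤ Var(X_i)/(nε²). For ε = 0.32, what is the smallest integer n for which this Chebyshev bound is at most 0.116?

Require 38.15/(n·0.32²) ≤ 0.116, i.e. n ≥ 38.15/(0.116·0.32²) = 3211.712.
The smallest integer n is 3212.

3212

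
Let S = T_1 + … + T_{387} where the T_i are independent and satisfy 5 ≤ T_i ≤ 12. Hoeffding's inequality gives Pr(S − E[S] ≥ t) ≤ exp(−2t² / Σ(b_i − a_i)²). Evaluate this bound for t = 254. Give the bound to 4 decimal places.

0.0011

Σ(b_i − a_i)² = 387·(7)² = 18963.
Exponent = 2·254²/18963 = 6.8044.
Bound = exp(−6.8044) = 0.00111.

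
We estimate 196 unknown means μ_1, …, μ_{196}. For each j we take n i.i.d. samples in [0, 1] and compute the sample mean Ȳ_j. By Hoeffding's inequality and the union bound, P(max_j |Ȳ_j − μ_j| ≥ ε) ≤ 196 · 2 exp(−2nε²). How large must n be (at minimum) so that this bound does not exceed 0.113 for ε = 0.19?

113

Need 2·196·exp(−2nε²) ≤ 0.113, i.e. exp(−2nε²) ≤ 0.113/392.
So 2nε² ≥ ln(392/0.113) = 8.151629.
Hence n ≥ 8.151629/(2·0.19²) = 112.903.
The smallest integer n is 113.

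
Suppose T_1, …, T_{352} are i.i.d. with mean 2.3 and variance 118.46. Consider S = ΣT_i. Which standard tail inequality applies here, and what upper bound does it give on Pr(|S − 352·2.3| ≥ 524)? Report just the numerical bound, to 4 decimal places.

With mean and variance of each term known, Chebyshev's inequality bounds the deviation of the sum (or sample mean).
Var(S) = n·Var(T_i) = 352·118.46 = 41697.92.
Chebyshev: Pr(|S − 352·2.3| ≥ 524) ≤ Var(S)/524² = 41697.92/274576 = 0.1519.

0.1519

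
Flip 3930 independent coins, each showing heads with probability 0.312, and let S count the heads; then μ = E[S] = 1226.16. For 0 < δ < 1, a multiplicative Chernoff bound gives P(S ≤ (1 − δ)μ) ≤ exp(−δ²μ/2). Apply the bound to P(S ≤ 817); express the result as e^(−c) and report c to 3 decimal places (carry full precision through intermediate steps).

68.267

Write 817 = (1 − δ)μ, so δ = 1 − 817/1226.16 = 0.3336922…
Then the exponent is δ²μ/2 = (μ − 817)²/(2μ) = 68.266746.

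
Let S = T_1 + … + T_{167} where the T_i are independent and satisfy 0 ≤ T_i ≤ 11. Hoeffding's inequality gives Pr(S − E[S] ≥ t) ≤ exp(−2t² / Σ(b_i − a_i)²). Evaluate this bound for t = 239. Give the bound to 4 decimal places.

Σ(b_i − a_i)² = 167·(11)² = 20207.
Exponent = 2·239²/20207 = 5.6536.
Bound = exp(−5.6536) = 0.00350.

0.0035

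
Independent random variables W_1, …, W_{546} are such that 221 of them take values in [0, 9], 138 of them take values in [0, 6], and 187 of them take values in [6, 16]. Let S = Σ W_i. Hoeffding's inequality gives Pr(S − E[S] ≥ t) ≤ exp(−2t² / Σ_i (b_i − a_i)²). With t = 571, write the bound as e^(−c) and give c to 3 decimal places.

Σ(b_i − a_i)² = 221·9² + 138·6² + 187·10² = 41569.
c = 2t² / 41569 = 2·571² / 41569 = 15.6867.

15.687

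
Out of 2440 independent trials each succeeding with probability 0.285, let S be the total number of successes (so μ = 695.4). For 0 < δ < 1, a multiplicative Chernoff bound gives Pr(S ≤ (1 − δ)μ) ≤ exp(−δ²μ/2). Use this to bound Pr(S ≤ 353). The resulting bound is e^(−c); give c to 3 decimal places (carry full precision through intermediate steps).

Write 353 = (1 − δ)μ, so δ = 1 − 353/695.4 = 0.4923785…
Then the exponent is δ²μ/2 = (μ − 353)²/(2μ) = 84.295197.

84.295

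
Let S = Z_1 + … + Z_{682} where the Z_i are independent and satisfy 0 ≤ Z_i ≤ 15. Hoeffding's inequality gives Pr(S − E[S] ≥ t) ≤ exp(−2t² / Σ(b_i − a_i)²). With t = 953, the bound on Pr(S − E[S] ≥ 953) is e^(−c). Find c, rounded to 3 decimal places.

Σ(b_i − a_i)² = 682·(15)² = 153450.
c = 2t²/153450 = 2·953²/153450 = 11.8372.

11.837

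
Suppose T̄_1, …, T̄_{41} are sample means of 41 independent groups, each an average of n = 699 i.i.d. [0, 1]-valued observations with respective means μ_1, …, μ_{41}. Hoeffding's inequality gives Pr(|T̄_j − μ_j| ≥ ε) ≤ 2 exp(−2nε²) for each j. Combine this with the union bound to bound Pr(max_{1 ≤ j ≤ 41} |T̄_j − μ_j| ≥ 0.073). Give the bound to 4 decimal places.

0.0477

Per-experiment Hoeffding bound: 2·exp(−2·699·0.073²) = 2·exp(−7.44994) = 0.001163.
Union bound over 41 events: 41·0.001163 = 0.04768.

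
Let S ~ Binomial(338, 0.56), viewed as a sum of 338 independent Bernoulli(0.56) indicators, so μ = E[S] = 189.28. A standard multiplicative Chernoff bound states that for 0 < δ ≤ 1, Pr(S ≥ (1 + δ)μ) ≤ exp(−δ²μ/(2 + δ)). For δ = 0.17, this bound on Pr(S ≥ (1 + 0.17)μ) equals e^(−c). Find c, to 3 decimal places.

2.521

c = δ²μ/(2 + δ) = 0.17²·189.28/(2 + 0.17) = 2.5208.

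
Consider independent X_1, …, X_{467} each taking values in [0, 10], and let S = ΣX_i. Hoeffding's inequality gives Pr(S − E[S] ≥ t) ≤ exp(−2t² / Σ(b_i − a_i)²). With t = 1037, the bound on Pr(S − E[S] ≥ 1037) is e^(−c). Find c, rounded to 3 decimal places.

Σ(b_i − a_i)² = 467·(10)² = 46700.
c = 2t²/46700 = 2·1037²/46700 = 46.0543.

46.054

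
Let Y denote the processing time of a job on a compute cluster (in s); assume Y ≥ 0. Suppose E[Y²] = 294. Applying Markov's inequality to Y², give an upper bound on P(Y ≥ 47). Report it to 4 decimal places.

Since Y ≥ 0, the event {Y ≥ 47} is the same as {Y² ≥ 2209}.
Markov's inequality applied to Y² gives P(Y² ≥ 2209) ≤ E[Y²]/2209 = 294/2209 = 0.1331.

0.1331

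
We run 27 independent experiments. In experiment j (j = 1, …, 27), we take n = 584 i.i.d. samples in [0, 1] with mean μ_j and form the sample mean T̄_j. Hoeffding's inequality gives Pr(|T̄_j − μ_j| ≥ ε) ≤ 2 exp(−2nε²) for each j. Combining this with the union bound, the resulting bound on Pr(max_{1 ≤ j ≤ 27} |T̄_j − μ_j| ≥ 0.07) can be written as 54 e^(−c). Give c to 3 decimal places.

Union bound over the 27 events: Pr(max_{1 ≤ j ≤ 27} |T̄_j − μ_j| ≥ 0.07) ≤ 27·2·exp(−2nε²) = 54 exp(−2·584·0.07²).
So c = 2·584·0.07² = 5.7232.

5.723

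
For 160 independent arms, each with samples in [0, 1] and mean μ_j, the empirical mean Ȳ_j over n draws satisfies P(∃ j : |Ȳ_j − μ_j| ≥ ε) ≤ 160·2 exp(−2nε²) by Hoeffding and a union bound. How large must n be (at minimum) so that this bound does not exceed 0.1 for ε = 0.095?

Need 2·160·exp(−2nε²) ≤ 0.1, i.e. exp(−2nε²) ≤ 0.1/320.
So 2nε² ≥ ln(320/0.1) = 8.070906.
Hence n ≥ 8.070906/(2·0.095²) = 447.142.
The smallest integer n is 448.

448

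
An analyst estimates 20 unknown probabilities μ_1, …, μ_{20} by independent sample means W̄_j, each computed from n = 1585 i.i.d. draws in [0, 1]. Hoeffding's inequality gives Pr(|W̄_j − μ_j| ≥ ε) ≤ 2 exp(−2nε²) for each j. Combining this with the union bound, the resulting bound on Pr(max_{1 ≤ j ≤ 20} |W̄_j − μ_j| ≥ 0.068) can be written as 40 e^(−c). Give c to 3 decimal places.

14.658

Union bound over the 20 events: Pr(max_{1 ≤ j ≤ 20} |W̄_j − μ_j| ≥ 0.068) ≤ 20·2·exp(−2nε²) = 40 exp(−2·1585·0.068²).
So c = 2·1585·0.068² = 14.6581.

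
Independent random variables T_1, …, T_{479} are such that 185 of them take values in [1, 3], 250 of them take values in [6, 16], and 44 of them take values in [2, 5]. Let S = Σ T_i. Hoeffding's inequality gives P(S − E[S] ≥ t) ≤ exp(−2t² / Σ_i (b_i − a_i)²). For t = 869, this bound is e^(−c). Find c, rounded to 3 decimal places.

57.787

Σ(b_i − a_i)² = 185·2² + 250·10² + 44·3² = 26136.
c = 2t² / 26136 = 2·869² / 26136 = 57.7870.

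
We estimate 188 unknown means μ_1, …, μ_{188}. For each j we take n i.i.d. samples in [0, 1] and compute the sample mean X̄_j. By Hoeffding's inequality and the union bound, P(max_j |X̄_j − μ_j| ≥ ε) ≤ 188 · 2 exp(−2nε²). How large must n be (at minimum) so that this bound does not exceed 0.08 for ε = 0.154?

179

Need 2·188·exp(−2nε²) ≤ 0.08, i.e. exp(−2nε²) ≤ 0.08/376.
So 2nε² ≥ ln(376/0.08) = 8.455318.
Hence n ≥ 8.455318/(2·0.154²) = 178.262.
The smallest integer n is 179.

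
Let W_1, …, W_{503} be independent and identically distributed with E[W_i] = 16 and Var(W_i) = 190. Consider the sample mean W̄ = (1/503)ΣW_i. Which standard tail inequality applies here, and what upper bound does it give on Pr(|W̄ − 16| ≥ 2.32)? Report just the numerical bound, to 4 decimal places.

With mean and variance of each term known, Chebyshev's inequality bounds the deviation of the sum (or sample mean).
Var(W̄) = Var(W_i)/n = 190/503 = 0.37773.
Chebyshev: Pr(|W̄ − 16| ≥ 2.32) ≤ Var(W̄)/(2.32)² = 190/(503·2.32²) = 0.0702.

0.0702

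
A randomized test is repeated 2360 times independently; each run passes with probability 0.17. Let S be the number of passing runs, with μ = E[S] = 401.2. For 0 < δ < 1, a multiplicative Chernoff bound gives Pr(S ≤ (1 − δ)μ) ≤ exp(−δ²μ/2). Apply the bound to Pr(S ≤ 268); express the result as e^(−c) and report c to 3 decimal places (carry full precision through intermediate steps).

22.111

Write 268 = (1 − δ)μ, so δ = 1 − 268/401.2 = 0.332004…
Then the exponent is δ²μ/2 = (μ − 268)²/(2μ) = 22.111466.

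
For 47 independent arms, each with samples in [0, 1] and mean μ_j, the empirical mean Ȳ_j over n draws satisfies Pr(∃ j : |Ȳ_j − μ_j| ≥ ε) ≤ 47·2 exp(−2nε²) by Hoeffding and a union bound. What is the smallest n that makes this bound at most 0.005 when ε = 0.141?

Need 2·47·exp(−2nε²) ≤ 0.005, i.e. exp(−2nε²) ≤ 0.005/94.
So 2nε² ≥ ln(94/0.005) = 9.841612.
Hence n ≥ 9.841612/(2·0.141²) = 247.513.
The smallest integer n is 248.

248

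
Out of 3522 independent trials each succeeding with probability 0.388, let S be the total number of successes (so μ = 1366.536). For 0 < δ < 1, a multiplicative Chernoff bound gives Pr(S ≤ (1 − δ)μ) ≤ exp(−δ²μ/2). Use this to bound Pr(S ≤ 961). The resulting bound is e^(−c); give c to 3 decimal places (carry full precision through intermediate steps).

60.174

Write 961 = (1 − δ)μ, so δ = 1 − 961/1366.536 = 0.296762…
Then the exponent is δ²μ/2 = (μ − 961)²/(2μ) = 60.173844.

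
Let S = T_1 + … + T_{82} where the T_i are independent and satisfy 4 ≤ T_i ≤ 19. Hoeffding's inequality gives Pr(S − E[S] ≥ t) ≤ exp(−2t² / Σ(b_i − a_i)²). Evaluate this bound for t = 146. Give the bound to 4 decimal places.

0.0992

Σ(b_i − a_i)² = 82·(15)² = 18450.
Exponent = 2·146²/18450 = 2.3107.
Bound = exp(−2.3107) = 0.09919.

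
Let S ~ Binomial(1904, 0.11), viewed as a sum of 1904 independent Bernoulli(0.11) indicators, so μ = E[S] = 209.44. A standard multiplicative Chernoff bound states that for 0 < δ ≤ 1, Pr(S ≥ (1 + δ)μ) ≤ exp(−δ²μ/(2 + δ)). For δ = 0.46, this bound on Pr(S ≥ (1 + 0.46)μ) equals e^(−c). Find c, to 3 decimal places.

c = δ²μ/(2 + δ) = 0.46²·209.44/(2 + 0.46) = 18.0152.

18.015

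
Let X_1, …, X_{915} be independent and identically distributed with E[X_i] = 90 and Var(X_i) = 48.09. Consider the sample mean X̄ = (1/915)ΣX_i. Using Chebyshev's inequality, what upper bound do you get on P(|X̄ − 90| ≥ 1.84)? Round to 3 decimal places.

0.016

Var(X̄) = Var(X_i)/n = 48.09/915 = 0.052557.
Chebyshev: P(|X̄ − 90| ≥ 1.84) ≤ Var(X̄)/(1.84)² = 48.09/(915·1.84²) = 0.0155.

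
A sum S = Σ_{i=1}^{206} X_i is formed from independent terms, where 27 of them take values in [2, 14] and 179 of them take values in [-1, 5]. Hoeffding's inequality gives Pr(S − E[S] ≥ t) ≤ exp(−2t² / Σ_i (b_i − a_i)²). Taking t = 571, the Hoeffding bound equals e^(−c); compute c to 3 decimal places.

63.113

Σ(b_i − a_i)² = 27·12² + 179·6² = 10332.
c = 2t² / 10332 = 2·571² / 10332 = 63.1129.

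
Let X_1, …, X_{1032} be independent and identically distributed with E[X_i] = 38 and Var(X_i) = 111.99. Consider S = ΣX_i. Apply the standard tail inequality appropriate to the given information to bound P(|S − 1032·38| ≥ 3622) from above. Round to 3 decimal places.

0.009

With mean and variance of each term known, Chebyshev's inequality bounds the deviation of the sum (or sample mean).
Var(S) = n·Var(X_i) = 1032·111.99 = 115573.68.
Chebyshev: P(|S − 1032·38| ≥ 3622) ≤ Var(S)/3622² = 115573.68/13118884 = 0.0088.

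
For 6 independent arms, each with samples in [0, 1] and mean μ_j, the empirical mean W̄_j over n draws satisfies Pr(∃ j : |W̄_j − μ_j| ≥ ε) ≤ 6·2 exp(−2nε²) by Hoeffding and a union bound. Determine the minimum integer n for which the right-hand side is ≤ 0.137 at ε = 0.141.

113

Need 2·6·exp(−2nε²) ≤ 0.137, i.e. exp(−2nε²) ≤ 0.137/12.
So 2nε² ≥ ln(12/0.137) = 4.472681.
Hence n ≥ 4.472681/(2·0.141²) = 112.486.
The smallest integer n is 113.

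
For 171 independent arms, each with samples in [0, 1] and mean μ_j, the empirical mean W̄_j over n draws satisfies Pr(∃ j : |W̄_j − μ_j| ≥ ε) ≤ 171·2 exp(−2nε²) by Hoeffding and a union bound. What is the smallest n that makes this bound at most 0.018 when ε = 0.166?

179

Need 2·171·exp(−2nε²) ≤ 0.018, i.e. exp(−2nε²) ≤ 0.018/342.
So 2nε² ≥ ln(342/0.018) = 9.852194.
Hence n ≥ 9.852194/(2·0.166²) = 178.767.
The smallest integer n is 179.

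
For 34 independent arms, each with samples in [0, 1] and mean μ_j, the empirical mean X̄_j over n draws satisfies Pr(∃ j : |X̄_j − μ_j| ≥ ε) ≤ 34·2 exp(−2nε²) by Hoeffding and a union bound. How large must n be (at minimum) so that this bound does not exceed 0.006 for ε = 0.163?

176

Need 2·34·exp(−2nε²) ≤ 0.006, i.e. exp(−2nε²) ≤ 0.006/68.
So 2nε² ≥ ln(68/0.006) = 9.335504.
Hence n ≥ 9.335504/(2·0.163²) = 175.684.
The smallest integer n is 176.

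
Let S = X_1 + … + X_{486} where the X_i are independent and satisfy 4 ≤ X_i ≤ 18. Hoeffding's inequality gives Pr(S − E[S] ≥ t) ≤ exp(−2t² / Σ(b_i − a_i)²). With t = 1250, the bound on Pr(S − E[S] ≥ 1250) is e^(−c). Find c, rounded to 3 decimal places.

32.806

Σ(b_i − a_i)² = 486·(14)² = 95256.
c = 2t²/95256 = 2·1250²/95256 = 32.8063.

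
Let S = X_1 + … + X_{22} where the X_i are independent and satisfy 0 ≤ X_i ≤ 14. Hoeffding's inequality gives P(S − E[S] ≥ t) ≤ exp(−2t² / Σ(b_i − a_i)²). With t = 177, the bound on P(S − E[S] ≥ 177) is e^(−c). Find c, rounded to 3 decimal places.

14.531

Σ(b_i − a_i)² = 22·(14)² = 4312.
c = 2t²/4312 = 2·177²/4312 = 14.5311.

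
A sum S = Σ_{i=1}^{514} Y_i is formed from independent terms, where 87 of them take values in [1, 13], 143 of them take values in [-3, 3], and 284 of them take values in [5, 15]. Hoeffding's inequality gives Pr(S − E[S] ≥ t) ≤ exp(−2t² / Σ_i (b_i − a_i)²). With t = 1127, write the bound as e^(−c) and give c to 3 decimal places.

55.132

Σ(b_i − a_i)² = 87·12² + 143·6² + 284·10² = 46076.
c = 2t² / 46076 = 2·1127² / 46076 = 55.1319.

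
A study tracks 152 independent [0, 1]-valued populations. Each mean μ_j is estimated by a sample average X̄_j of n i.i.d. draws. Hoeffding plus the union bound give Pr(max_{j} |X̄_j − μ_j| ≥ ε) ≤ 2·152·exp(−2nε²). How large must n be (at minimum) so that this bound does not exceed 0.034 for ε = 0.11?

Need 2·152·exp(−2nε²) ≤ 0.034, i.e. exp(−2nε²) ≤ 0.034/304.
So 2nε² ≥ ln(304/0.034) = 9.098422.
Hence n ≥ 9.098422/(2·0.11²) = 375.968.
The smallest integer n is 376.

376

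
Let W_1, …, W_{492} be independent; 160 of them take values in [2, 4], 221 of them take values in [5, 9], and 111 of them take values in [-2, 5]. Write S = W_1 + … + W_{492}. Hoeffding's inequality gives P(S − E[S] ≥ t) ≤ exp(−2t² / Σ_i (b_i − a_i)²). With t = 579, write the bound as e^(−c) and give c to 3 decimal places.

Σ(b_i − a_i)² = 160·2² + 221·4² + 111·7² = 9615.
c = 2t² / 9615 = 2·579² / 9615 = 69.7329.

69.733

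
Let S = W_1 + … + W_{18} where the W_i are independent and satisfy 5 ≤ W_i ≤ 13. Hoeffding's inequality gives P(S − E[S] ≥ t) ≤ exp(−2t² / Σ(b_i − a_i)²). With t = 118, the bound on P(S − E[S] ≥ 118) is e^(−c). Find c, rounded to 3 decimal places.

Σ(b_i − a_i)² = 18·(8)² = 1152.
c = 2t²/1152 = 2·118²/1152 = 24.1736.

24.174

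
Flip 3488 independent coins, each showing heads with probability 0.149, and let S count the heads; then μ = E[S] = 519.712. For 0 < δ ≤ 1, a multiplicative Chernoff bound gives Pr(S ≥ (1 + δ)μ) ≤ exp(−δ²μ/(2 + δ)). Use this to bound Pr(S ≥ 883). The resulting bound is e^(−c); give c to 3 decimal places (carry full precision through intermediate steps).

94.088

Write 883 = (1 + δ)μ, so δ = 883/519.712 − 1 = 0.6990179…
Then the exponent is δ²μ/(2 + δ) = (883 − μ)² / (μ·(2 + δ)) = 94.087860.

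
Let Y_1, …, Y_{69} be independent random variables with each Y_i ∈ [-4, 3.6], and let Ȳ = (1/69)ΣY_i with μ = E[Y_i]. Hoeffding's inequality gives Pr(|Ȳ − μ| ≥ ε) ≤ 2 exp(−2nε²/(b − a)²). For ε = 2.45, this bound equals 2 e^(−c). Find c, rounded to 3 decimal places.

14.341

c = 2nε²/(b − a)² = 2·69·2.45² / 7.6² = 14.3412.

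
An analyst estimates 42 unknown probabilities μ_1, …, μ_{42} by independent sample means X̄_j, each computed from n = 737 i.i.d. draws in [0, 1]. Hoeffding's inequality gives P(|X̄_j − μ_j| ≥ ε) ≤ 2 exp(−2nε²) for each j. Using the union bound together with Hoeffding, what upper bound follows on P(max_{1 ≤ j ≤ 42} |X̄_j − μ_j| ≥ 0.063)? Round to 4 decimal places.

Per-experiment Hoeffding bound: 2·exp(−2·737·0.063²) = 2·exp(−5.85031) = 0.005758.
Union bound over 42 events: 42·0.005758 = 0.24184.

0.2418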